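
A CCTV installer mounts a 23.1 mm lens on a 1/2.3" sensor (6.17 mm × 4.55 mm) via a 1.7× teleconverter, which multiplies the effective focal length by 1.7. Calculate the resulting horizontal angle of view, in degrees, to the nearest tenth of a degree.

Effective focal length f = 23.1 × 1.7 = 39.27 mm.
α = 2·arctan(6.17 / (2 × 39.27)) = 2·arctan(0.07856) ≈ 8.9837°.

9.0°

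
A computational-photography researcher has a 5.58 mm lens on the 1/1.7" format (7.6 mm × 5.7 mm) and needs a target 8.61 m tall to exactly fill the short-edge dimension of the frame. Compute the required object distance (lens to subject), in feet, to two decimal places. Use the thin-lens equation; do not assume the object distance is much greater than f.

27.67 ft

W: 8.61 m = 8610 mm.
Magnification m = h/W = dᵢ/dₒ; combined with 1/f = 1/dₒ + 1/dᵢ this gives dₒ = f·(1 + W/h).
dₒ = 5.58 mm × (1 + 8610/5.7) = 5.58 × 1511.5263 ≈ 8434.317 mm = 8434.317/304.8 ft = 27.6716 ft.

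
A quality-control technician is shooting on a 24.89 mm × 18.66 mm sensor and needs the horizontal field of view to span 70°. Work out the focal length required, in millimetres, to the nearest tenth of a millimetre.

From α = 2·arctan(w/2f) we get f = w / (2·tan(α/2)).
With w = 24.89 mm and α/2 = 35°, tan(α/2) ≈ 0.70021, so f ≈ 24.89 / 1.40042 ≈ 17.7733 mm.

17.8 mm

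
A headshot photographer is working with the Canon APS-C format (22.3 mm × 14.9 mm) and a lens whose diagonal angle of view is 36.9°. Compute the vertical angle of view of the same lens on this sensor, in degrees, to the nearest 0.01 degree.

21.00°

Sensor diagonal = √(22.3² + 14.9²) = √719.3000 ≈ 26.8198 mm.
From the diagonal AOV: f = 26.8198 / (2·tan(18.45°)) = 26.8198 / 0.66725 ≈ 40.1945 mm.
Vertical AOV = 2·arctan(14.9 / (2 × 40.1945)) = 2·arctan(0.18535) ≈ 21.0011°.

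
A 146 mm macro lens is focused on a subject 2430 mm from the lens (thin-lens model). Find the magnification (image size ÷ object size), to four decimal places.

Thin lens: 1/f = 1/dₒ + 1/dᵢ → 1/dᵢ = 1/146 − 1/2430 = 0.0064378 mm⁻¹, so dᵢ ≈ 155.3327 mm.
Magnification m = dᵢ/dₒ = 155.3327/2430 ≈ 0.06392.

0.0639×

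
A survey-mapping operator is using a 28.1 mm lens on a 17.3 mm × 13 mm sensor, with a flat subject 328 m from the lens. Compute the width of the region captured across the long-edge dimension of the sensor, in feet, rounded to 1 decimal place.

dₒ: 328 m = 328000 mm.
Similar triangles through the lens centre give W/dₒ = w/dᵢ; with 1/f = 1/dₒ + 1/dᵢ this gives W = w·(dₒ − f)/f.
W = 17.3 mm × (328000 − 28.1) / 28.1 = 17.3 × 11671.5979 ≈ 201918.643 mm = 201918.643/304.8 ft = 662.463 ft.

662.5 ft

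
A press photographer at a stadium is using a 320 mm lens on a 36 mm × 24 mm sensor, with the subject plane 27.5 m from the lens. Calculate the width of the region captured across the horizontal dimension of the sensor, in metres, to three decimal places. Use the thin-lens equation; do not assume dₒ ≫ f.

dₒ: 27.5 m = 27500 mm.
Similar triangles through the lens centre give W/dₒ = w/dᵢ; with 1/f = 1/dₒ + 1/dᵢ this gives W = w·(dₒ − f)/f.
W = 36 mm × (27500 − 320) / 320 = 36 × 84.9375 ≈ 3057.750 mm = 3.05775 m.

3.058 m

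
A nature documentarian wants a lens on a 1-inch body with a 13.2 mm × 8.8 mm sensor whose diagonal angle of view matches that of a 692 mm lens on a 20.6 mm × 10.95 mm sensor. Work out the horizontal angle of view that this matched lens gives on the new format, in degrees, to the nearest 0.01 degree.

1.61°

Sensor diagonal = √(20.6² + 10.95²) = √544.2625 ≈ 23.3294 mm.
Sensor diagonal = √(13.2² + 8.8²) = √251.6800 ≈ 15.8644 mm.
Equal diagonal AOV ⇒ f₂ = f₁ · 15.8644/23.3294 = 692 × 0.68002 ≈ 470.5722 mm.
Horizontal AOV on the new format = 2·arctan(13.2 / (2 × 470.5722)) = 2·arctan(0.01403) ≈ 1.6071°.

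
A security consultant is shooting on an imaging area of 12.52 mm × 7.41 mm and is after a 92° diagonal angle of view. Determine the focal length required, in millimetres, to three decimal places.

7.025 mm

Sensor diagonal = √(12.52² + 7.41²) = √211.6585 ≈ 14.5485 mm.
From α = 2·arctan(d/2f) we get f = d / (2·tan(α/2)).
With d = 14.5485 mm and α/2 = 46°, tan(α/2) ≈ 1.03553, so f ≈ 14.5485 / 2.07106 ≈ 7.0247 mm.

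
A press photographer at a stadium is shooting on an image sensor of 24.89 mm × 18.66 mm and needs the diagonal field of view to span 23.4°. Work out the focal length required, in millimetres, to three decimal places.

Sensor diagonal = √(24.89² + 18.66²) = √967.7077 ≈ 31.1080 mm.
From α = 2·arctan(d/2f) we get f = d / (2·tan(α/2)).
With d = 31.1080 mm and α/2 = 11.7°, tan(α/2) ≈ 0.20709, so f ≈ 31.1080 / 0.41418 ≈ 75.1074 mm.

75.107 mm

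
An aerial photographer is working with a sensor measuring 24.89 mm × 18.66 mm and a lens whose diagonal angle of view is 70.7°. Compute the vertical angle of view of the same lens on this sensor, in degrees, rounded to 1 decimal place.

Sensor diagonal = √(24.89² + 18.66²) = √967.7077 ≈ 31.1080 mm.
From the diagonal AOV: f = 31.1080 / (2·tan(35.35°)) = 31.1080 / 1.41870 ≈ 21.9271 mm.
Vertical AOV = 2·arctan(18.66 / (2 × 21.9271)) = 2·arctan(0.42550) ≈ 46.0996°.

46.1°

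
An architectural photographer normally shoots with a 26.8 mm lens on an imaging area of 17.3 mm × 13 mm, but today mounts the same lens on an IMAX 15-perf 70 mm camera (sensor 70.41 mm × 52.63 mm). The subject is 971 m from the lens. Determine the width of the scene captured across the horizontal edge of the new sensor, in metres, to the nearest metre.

2551 m

The focal length stays 26.8 mm; the relevant sensor dimension is now w = 70.41 mm. Object distance dₒ = 971 m = 971000 mm.
Thin-lens field width W = w·(dₒ − f)/f = 70.41 × (971000 − 26.8)/26.8 ≈ 2550978.471 mm = 2550.98 m.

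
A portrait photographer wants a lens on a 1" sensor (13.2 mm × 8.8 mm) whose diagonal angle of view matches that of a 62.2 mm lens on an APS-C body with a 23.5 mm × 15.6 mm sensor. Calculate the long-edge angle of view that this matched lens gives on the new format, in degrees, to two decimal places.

Sensor diagonal = √(23.5² + 15.6²) = √795.6100 ≈ 28.2066 mm.
Sensor diagonal = √(13.2² + 8.8²) = √251.6800 ≈ 15.8644 mm.
Equal diagonal AOV ⇒ f₂ = f₁ · 15.8644/28.2066 = 62.2 × 0.56244 ≈ 34.9836 mm.
Long-edge AOV on the new format = 2·arctan(13.2 / (2 × 34.9836)) = 2·arctan(0.18866) ≈ 21.3677°.

21.37°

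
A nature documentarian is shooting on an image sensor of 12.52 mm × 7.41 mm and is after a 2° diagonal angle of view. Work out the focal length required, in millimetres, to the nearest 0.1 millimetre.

Sensor diagonal = √(12.52² + 7.41²) = √211.6585 ≈ 14.5485 mm.
From α = 2·arctan(d/2f) we get f = d / (2·tan(α/2)).
With d = 14.5485 mm and α/2 = 1°, tan(α/2) ≈ 0.01746, so f ≈ 14.5485 / 0.03491 ≈ 416.7412 mm.

416.7 mm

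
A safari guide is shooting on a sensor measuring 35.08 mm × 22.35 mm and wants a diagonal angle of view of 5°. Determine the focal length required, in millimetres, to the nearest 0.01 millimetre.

Sensor diagonal = √(35.08² + 22.35²) = √1730.1289 ≈ 41.5948 mm.
From α = 2·arctan(d/2f) we get f = d / (2·tan(α/2)).
With d = 41.5948 mm and α/2 = 2.5°, tan(α/2) ≈ 0.04366, so f ≈ 41.5948 / 0.08732 ≈ 476.3390 mm.

476.34 mm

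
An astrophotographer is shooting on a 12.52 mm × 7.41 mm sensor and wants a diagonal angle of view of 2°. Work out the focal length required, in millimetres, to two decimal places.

Sensor diagonal = √(12.52² + 7.41²) = √211.6585 ≈ 14.5485 mm.
From α = 2·arctan(d/2f) we get f = d / (2·tan(α/2)).
With d = 14.5485 mm and α/2 = 1°, tan(α/2) ≈ 0.01746, so f ≈ 14.5485 / 0.03491 ≈ 416.7412 mm.

416.74 mm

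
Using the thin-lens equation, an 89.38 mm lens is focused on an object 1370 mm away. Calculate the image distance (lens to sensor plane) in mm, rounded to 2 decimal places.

1/dᵢ = 1/f − 1/dₒ = 1/89.38 − 1/1370 = 0.0104583 mm⁻¹.
dᵢ = 1/0.0104583 ≈ 95.6182 mm.

95.62 mm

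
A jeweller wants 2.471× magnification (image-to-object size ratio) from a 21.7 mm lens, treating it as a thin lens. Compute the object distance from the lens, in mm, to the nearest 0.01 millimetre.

With m = dᵢ/dₒ and 1/f = 1/dₒ + 1/dᵢ, substituting dᵢ = m·dₒ gives 1/f = (1 + 1/m)/dₒ, hence dₒ = f·(1 + 1/m).
dₒ = 21.7 × (1 + 1/2.471) = 21.7 × 1.40469 ≈ 30.482 mm.

30.48 mm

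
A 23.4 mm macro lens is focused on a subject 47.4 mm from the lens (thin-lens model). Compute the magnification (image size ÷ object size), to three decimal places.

0.975×

Thin lens: 1/f = 1/dₒ + 1/dᵢ → 1/dᵢ = 1/23.4 − 1/47.4 = 0.0216380 mm⁻¹, so dᵢ ≈ 46.2150 mm.
Magnification m = dᵢ/dₒ = 46.2150/47.4 ≈ 0.97500.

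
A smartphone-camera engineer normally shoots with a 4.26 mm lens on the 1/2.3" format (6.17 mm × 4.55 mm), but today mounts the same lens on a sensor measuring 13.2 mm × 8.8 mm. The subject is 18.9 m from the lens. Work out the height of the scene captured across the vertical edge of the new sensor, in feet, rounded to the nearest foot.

128 ft

The focal length stays 4.26 mm; the relevant sensor dimension is now h = 8.8 mm. Object distance dₒ = 18.9 m = 18900 mm.
Thin-lens field height W = h·(dₒ − f)/f = 8.8 × (18900 − 4.26)/4.26 ≈ 39033.454 mm = 39033.454/304.8 ft = 128.063 ft.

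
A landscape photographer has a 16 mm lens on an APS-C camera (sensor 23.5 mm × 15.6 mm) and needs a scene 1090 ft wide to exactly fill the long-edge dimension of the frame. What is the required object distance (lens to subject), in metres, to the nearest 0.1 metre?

226.2 m

W: 1090 ft × 304.8 mm/ft = 332231.99 mm.
Magnification m = w/W = dᵢ/dₒ; combined with 1/f = 1/dₒ + 1/dᵢ this gives dₒ = f·(1 + W/w).
dₒ = 16 mm × (1 + 332232/23.5) = 16 × 14138.5315 ≈ 226216.503 mm = 226.217 m.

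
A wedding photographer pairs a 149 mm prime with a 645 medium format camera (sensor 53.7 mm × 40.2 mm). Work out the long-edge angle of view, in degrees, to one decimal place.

Angle of view α = 2·arctan(w/2f) with w = 53.7 mm and f = 149 mm.
w/2f = 0.18020; arctan(0.18020) ≈ 10.2151°, so α ≈ 20.4303°.

20.4°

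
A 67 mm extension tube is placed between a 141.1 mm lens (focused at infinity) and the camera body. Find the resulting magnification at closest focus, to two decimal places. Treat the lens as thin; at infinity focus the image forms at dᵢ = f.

0.47×

The tube moves the image plane from f to f + e, so dᵢ = 141.1 + 67 = 208.1 mm. Focus is achieved when 1/f = 1/dₒ + 1/dᵢ, giving dₒ = 1/(1/f − 1/(f+e)).
Magnification m = dᵢ/dₒ = (f+e)·(1/f − 1/(f+e)) = e/f = 67/141.1 ≈ 0.4748.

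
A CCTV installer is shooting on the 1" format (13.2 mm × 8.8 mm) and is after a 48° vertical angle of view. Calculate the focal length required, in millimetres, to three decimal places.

From α = 2·arctan(h/2f) we get f = h / (2·tan(α/2)).
With h = 8.8 mm and α/2 = 24°, tan(α/2) ≈ 0.44523, so f ≈ 8.8 / 0.89046 ≈ 9.8826 mm.

9.883 mm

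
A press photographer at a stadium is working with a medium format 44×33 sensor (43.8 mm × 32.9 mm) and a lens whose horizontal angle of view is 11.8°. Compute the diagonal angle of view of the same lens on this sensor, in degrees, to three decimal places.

From the horizontal AOV: f = 43.8 / (2·tan(5.9°)) = 43.8 / 0.20668 ≈ 211.9219 mm.
Sensor diagonal = √(43.8² + 32.9²) = √3000.8500 ≈ 54.7800 mm.
Diagonal AOV = 2·arctan(54.7800 / (2 × 211.9219)) = 2·arctan(0.12925) ≈ 14.7288°.

14.729°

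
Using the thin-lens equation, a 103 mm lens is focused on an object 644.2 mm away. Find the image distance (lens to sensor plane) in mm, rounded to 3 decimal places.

122.603 mm

1/dᵢ = 1/f − 1/dₒ = 1/103 − 1/644.2 = 0.0081564 mm⁻¹.
dᵢ = 1/0.0081564 ≈ 122.6027 mm.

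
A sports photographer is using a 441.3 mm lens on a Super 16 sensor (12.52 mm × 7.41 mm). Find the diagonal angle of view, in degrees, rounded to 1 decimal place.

Sensor diagonal = √(12.52² + 7.41²) = √211.6585 ≈ 14.5485 mm.
Angle of view α = 2·arctan(d/2f) with d = 14.5485 mm and f = 441.3 mm.
d/2f = 0.01648; arctan(0.01648) ≈ 0.9444°, so α ≈ 1.8887°.

1.9°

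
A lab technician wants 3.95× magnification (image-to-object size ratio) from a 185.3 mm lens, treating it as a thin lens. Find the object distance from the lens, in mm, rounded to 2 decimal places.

With m = dᵢ/dₒ and 1/f = 1/dₒ + 1/dᵢ, substituting dᵢ = m·dₒ gives 1/f = (1 + 1/m)/dₒ, hence dₒ = f·(1 + 1/m).
dₒ = 185.3 × (1 + 1/3.95) = 185.3 × 1.25316 ≈ 232.211 mm.

232.21 mm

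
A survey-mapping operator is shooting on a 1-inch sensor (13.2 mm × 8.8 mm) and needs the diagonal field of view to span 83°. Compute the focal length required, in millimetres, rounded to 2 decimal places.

8.97 mm

Sensor diagonal = √(13.2² + 8.8²) = √251.6800 ≈ 15.8644 mm.
From α = 2·arctan(d/2f) we get f = d / (2·tan(α/2)).
With d = 15.8644 mm and α/2 = 41.5°, tan(α/2) ≈ 0.88473, so f ≈ 15.8644 / 1.76945 ≈ 8.9657 mm.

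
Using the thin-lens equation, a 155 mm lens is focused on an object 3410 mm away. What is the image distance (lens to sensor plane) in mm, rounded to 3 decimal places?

162.381 mm

1/dᵢ = 1/f − 1/dₒ = 1/155 − 1/3410 = 0.0061584 mm⁻¹.
dᵢ = 1/0.0061584 ≈ 162.3810 mm.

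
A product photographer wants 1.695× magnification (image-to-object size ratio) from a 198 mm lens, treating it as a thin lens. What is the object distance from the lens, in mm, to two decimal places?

314.81 mm

With m = dᵢ/dₒ and 1/f = 1/dₒ + 1/dᵢ, substituting dᵢ = m·dₒ gives 1/f = (1 + 1/m)/dₒ, hence dₒ = f·(1 + 1/m).
dₒ = 198 × (1 + 1/1.695) = 198 × 1.58997 ≈ 314.814 mm.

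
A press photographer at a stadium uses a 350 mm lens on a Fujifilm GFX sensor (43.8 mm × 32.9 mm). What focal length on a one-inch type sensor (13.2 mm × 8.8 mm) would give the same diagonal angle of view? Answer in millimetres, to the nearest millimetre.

Sensor diagonal = √(43.8² + 32.9²) = √3000.8500 ≈ 54.7800 mm.
Sensor diagonal = √(13.2² + 8.8²) = √251.6800 ≈ 15.8644 mm.
Equal angle of view means equal diagonal/f ratio, so f₂ = f₁ · (diagonal₂/diagonal₁) = 350 × 15.8644/54.7800.
f₂ = 350 × 0.28960 ≈ 101.361 mm.

101 mm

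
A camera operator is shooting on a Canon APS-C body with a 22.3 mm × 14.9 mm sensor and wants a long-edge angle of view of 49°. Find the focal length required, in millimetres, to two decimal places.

From α = 2·arctan(w/2f) we get f = w / (2·tan(α/2)).
With w = 22.3 mm and α/2 = 24.5°, tan(α/2) ≈ 0.45573, so f ≈ 22.3 / 0.91145 ≈ 24.4664 mm.

24.47 mm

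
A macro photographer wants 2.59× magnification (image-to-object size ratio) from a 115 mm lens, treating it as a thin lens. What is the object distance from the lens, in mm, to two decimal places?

159.40 mm

With m = dᵢ/dₒ and 1/f = 1/dₒ + 1/dᵢ, substituting dᵢ = m·dₒ gives 1/f = (1 + 1/m)/dₒ, hence dₒ = f·(1 + 1/m).
dₒ = 115 × (1 + 1/2.59) = 115 × 1.38610 ≈ 159.402 mm.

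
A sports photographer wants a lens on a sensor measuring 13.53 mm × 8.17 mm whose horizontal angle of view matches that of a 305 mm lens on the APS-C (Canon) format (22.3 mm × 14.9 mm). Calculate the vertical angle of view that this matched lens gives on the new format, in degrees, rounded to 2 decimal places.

Equal horizontal AOV ⇒ f₂ = f₁ · 13.53/22.3 = 305 × 0.60673 ≈ 185.0516 mm.
Vertical AOV on the new format = 2·arctan(8.17 / (2 × 185.0516)) = 2·arctan(0.02207) ≈ 2.5292°.

2.53°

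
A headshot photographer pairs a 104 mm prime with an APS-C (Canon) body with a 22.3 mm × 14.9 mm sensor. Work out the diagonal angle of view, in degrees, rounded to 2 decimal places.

Sensor diagonal = √(22.3² + 14.9²) = √719.3000 ≈ 26.8198 mm.
Angle of view α = 2·arctan(d/2f) with d = 26.8198 mm and f = 104 mm.
d/2f = 0.12894; arctan(0.12894) ≈ 7.3472°, so α ≈ 14.6945°.

14.69°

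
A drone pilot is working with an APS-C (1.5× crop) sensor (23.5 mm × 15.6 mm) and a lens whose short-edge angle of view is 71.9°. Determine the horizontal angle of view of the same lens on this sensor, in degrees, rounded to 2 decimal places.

From the short-edge AOV: f = 15.6 / (2·tan(35.95°)) = 15.6 / 1.45042 ≈ 10.7555 mm.
Horizontal AOV = 2·arctan(23.5 / (2 × 10.7555)) = 2·arctan(1.09246) ≈ 95.0604°.

95.06°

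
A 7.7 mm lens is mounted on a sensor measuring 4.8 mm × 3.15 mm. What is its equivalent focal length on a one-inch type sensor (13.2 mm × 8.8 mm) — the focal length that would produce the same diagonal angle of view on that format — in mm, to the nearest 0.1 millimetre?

Sensor diagonal = √(4.8² + 3.15²) = √32.9625 ≈ 5.7413 mm.
Sensor diagonal = √(13.2² + 8.8²) = √251.6800 ≈ 15.8644 mm.
Equal angle of view means equal diagonal/f ratio, so f₂ = f₁ · (diagonal₂/diagonal₁) = 7.7 × 15.8644/5.7413.
f₂ = 7.7 × 2.76321 ≈ 21.277 mm.

21.3 mm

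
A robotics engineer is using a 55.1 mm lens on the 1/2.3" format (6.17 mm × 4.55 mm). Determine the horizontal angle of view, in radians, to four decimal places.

Angle of view α = 2·arctan(w/2f) with w = 6.17 mm and f = 55.1 mm.
w/2f = 0.05599; arctan(0.05599) ≈ 0.0559 rad, so α ≈ 0.1119 rad.

0.1119 rad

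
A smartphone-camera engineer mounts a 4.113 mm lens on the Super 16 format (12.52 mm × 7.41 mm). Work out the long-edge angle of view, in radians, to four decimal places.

Angle of view α = 2·arctan(w/2f) with w = 12.52 mm and f = 4.113 mm.
w/2f = 1.52200; arctan(1.52200) ≈ 0.9895 rad, so α ≈ 1.9790 rad.

1.9790 rad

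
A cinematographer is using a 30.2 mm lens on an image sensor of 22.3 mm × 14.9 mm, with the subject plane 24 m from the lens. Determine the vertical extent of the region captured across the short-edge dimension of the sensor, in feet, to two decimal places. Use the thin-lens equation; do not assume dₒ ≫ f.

dₒ: 24 m = 24000 mm.
Similar triangles through the lens centre give W/dₒ = h/dᵢ; with 1/f = 1/dₒ + 1/dᵢ this gives W = h·(dₒ − f)/f.
W = 14.9 mm × (24000 − 30.2) / 30.2 = 14.9 × 793.7020 ≈ 11826.160 mm = 11826.160/304.8 ft = 38.7997 ft.

38.80 ft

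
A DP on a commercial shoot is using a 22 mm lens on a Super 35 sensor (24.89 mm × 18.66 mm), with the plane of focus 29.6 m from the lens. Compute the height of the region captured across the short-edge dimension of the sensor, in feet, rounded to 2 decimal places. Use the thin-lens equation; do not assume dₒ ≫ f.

82.31 ft

dₒ: 29.6 m = 29600 mm.
Similar triangles through the lens centre give W/dₒ = h/dᵢ; with 1/f = 1/dₒ + 1/dᵢ this gives W = h·(dₒ − f)/f.
W = 18.66 mm × (29600 − 22) / 22 = 18.66 × 1344.4545 ≈ 25087.522 mm = 25087.522/304.8 ft = 82.3081 ft.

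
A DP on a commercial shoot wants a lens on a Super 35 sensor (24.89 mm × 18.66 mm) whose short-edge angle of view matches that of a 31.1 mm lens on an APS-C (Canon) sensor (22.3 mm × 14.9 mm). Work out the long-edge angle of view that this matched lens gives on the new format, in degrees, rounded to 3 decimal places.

35.440°

Equal short-edge AOV ⇒ f₂ = f₁ · 18.66/14.9 = 31.1 × 1.25235 ≈ 38.9481 mm.
Long-edge AOV on the new format = 2·arctan(24.89 / (2 × 38.9481)) = 2·arctan(0.31953) ≈ 35.4403°.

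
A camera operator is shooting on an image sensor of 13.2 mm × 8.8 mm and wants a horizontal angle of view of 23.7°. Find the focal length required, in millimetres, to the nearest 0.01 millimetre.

From α = 2·arctan(w/2f) we get f = w / (2·tan(α/2)).
With w = 13.2 mm and α/2 = 11.85°, tan(α/2) ≈ 0.20982, so f ≈ 13.2 / 0.41964 ≈ 31.4553 mm.

31.46 mm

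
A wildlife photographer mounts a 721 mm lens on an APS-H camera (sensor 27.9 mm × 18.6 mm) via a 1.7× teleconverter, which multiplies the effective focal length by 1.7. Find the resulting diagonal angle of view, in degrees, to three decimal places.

Effective focal length f = 721 × 1.7 = 1225.7 mm.
Sensor diagonal = √(27.9² + 18.6²) = √1124.3700 ≈ 33.5316 mm.
α = 2·arctan(33.532 / (2 × 1225.7)) = 2·arctan(0.01368) ≈ 1.5673°.

1.567°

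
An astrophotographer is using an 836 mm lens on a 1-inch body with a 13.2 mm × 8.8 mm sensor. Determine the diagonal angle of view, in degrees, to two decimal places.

Sensor diagonal = √(13.2² + 8.8²) = √251.6800 ≈ 15.8644 mm.
Angle of view α = 2·arctan(d/2f) with d = 15.8644 mm and f = 836 mm.
d/2f = 0.00949; arctan(0.00949) ≈ 0.5436°, so α ≈ 1.0872°.

1.09°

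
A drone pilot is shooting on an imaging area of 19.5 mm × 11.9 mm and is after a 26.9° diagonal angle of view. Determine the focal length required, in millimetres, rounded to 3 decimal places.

47.760 mm

Sensor diagonal = √(19.5² + 11.9²) = √521.8600 ≈ 22.8443 mm.
From α = 2·arctan(d/2f) we get f = d / (2·tan(α/2)).
With d = 22.8443 mm and α/2 = 13.45°, tan(α/2) ≈ 0.23916, so f ≈ 22.8443 / 0.47831 ≈ 47.7602 mm.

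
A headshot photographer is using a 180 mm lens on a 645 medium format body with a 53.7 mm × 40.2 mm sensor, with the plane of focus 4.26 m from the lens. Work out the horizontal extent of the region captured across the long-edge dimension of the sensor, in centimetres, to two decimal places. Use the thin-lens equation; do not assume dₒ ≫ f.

121.72 cm

dₒ: 4.26 m = 4260 mm.
Similar triangles through the lens centre give W/dₒ = w/dᵢ; with 1/f = 1/dₒ + 1/dᵢ this gives W = w·(dₒ − f)/f.
W = 53.7 mm × (4260 − 180) / 180 = 53.7 × 22.6667 ≈ 1217.200 mm = 121.72 cm.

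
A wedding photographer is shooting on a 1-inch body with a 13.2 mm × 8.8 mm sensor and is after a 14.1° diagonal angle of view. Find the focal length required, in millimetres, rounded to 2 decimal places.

Sensor diagonal = √(13.2² + 8.8²) = √251.6800 ≈ 15.8644 mm.
From α = 2·arctan(d/2f) we get f = d / (2·tan(α/2)).
With d = 15.8644 mm and α/2 = 7.05°, tan(α/2) ≈ 0.12367, so f ≈ 15.8644 / 0.24734 ≈ 64.1399 mm.

64.14 mm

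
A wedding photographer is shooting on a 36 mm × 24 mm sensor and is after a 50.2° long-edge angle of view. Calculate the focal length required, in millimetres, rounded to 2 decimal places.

38.43 mm

From α = 2·arctan(w/2f) we get f = w / (2·tan(α/2)).
With w = 36 mm and α/2 = 25.1°, tan(α/2) ≈ 0.46843, so f ≈ 36 / 0.93687 ≈ 38.4259 mm.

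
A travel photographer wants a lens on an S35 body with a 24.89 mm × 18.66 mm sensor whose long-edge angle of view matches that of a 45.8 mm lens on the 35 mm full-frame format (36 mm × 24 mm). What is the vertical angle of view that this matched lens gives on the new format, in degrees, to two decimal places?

Equal long-edge AOV ⇒ f₂ = f₁ · 24.89/36 = 45.8 × 0.69139 ≈ 31.6656 mm.
Vertical AOV on the new format = 2·arctan(18.66 / (2 × 31.6656)) = 2·arctan(0.29464) ≈ 32.8343°.

32.83°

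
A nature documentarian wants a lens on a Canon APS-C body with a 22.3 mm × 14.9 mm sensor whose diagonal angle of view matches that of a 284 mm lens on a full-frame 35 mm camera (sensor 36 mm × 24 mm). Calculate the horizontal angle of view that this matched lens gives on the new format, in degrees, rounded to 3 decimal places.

Sensor diagonal = √(36² + 24²) = √1872.0000 ≈ 43.2666 mm.
Sensor diagonal = √(22.3² + 14.9²) = √719.3000 ≈ 26.8198 mm.
Equal diagonal AOV ⇒ f₂ = f₁ · 26.8198/43.2666 = 284 × 0.61987 ≈ 176.0437 mm.
Horizontal AOV on the new format = 2·arctan(22.3 / (2 × 176.0437)) = 2·arctan(0.06334) ≈ 7.2482°.

7.248°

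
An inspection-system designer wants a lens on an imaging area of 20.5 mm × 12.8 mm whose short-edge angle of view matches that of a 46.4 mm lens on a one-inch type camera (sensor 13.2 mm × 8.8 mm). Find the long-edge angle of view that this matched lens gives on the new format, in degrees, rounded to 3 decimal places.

Equal short-edge AOV ⇒ f₂ = f₁ · 12.8/8.8 = 46.4 × 1.45455 ≈ 67.4909 mm.
Long-edge AOV on the new format = 2·arctan(20.5 / (2 × 67.4909)) = 2·arctan(0.15187) ≈ 17.2713°.

17.271°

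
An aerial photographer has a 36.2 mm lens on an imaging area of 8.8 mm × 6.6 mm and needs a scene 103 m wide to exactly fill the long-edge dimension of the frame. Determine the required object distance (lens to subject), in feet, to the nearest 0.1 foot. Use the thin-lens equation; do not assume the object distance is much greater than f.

W: 103 m = 103000 mm.
Magnification m = w/W = dᵢ/dₒ; combined with 1/f = 1/dₒ + 1/dᵢ this gives dₒ = f·(1 + W/w).
dₒ = 36.2 mm × (1 + 103000/8.8) = 36.2 × 11705.5455 ≈ 423740.745 mm = 423740.745/304.8 ft = 1390.23 ft.

1390.2 ft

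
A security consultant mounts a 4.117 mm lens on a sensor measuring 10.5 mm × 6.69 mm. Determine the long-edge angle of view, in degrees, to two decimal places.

103.79°

Angle of view α = 2·arctan(w/2f) with w = 10.5 mm and f = 4.117 mm.
w/2f = 1.27520; arctan(1.27520) ≈ 51.8968°, so α ≈ 103.7936°.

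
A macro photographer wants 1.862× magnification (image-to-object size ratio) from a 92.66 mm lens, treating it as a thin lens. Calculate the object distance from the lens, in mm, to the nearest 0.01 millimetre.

With m = dᵢ/dₒ and 1/f = 1/dₒ + 1/dᵢ, substituting dᵢ = m·dₒ gives 1/f = (1 + 1/m)/dₒ, hence dₒ = f·(1 + 1/m).
dₒ = 92.66 × (1 + 1/1.862) = 92.66 × 1.53706 ≈ 142.424 mm.

142.42 mm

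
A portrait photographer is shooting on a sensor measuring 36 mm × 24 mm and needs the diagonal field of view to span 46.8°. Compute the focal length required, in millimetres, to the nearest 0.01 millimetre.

49.99 mm

Sensor diagonal = √(36² + 24²) = √1872.0000 ≈ 43.2666 mm.
From α = 2·arctan(d/2f) we get f = d / (2·tan(α/2)).
With d = 43.2666 mm and α/2 = 23.4°, tan(α/2) ≈ 0.43274, so f ≈ 43.2666 / 0.86548 ≈ 49.9916 mm.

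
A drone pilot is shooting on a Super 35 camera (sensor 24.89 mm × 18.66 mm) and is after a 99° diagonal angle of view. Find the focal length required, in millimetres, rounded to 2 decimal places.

Sensor diagonal = √(24.89² + 18.66²) = √967.7077 ≈ 31.1080 mm.
From α = 2·arctan(d/2f) we get f = d / (2·tan(α/2)).
With d = 31.1080 mm and α/2 = 49.5°, tan(α/2) ≈ 1.17085, so f ≈ 31.1080 / 2.34170 ≈ 13.2844 mm.

13.28 mm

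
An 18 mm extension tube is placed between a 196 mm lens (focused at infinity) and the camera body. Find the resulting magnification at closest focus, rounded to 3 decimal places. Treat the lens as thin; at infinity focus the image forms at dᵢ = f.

The tube moves the image plane from f to f + e, so dᵢ = 196 + 18 = 214 mm. Focus is achieved when 1/f = 1/dₒ + 1/dᵢ, giving dₒ = 1/(1/f − 1/(f+e)).
Magnification m = dᵢ/dₒ = (f+e)·(1/f − 1/(f+e)) = e/f = 18/196 ≈ 0.0918.

0.092×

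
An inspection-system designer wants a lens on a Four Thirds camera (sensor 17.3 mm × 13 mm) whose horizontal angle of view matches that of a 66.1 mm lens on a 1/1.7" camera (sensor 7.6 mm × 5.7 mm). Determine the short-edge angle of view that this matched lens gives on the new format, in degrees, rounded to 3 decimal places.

4.947°

Equal horizontal AOV ⇒ f₂ = f₁ · 17.3/7.6 = 66.1 × 2.27632 ≈ 150.4645 mm.
Short-edge AOV on the new format = 2·arctan(13 / (2 × 150.4645)) = 2·arctan(0.04320) ≈ 4.9472°.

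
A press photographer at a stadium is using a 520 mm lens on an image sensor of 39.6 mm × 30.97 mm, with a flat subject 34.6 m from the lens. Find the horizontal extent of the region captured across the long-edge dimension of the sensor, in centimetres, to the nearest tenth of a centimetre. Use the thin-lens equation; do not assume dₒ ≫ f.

259.5 cm

dₒ: 34.6 m = 34600 mm.
Similar triangles through the lens centre give W/dₒ = w/dᵢ; with 1/f = 1/dₒ + 1/dᵢ this gives W = w·(dₒ − f)/f.
W = 39.6 mm × (34600 − 520) / 520 = 39.6 × 65.5385 ≈ 2595.323 mm = 259.532 cm.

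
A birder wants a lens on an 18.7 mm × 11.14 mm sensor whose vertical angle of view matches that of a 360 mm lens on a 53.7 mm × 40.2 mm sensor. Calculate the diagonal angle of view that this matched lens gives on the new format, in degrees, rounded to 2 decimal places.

Equal vertical AOV ⇒ f₂ = f₁ · 11.14/40.2 = 360 × 0.27711 ≈ 99.7612 mm.
Sensor diagonal = √(18.7² + 11.14²) = √473.7896 ≈ 21.7667 mm.
Diagonal AOV on the new format = 2·arctan(21.7667 / (2 × 99.7612)) = 2·arctan(0.10909) ≈ 12.4520°.

12.45°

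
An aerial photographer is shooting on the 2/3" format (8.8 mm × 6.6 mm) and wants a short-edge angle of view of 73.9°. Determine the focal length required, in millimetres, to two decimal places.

4.39 mm

From α = 2·arctan(h/2f) we get f = h / (2·tan(α/2)).
With h = 6.6 mm and α/2 = 36.95°, tan(α/2) ≈ 0.75219, so f ≈ 6.6 / 1.50437 ≈ 4.3872 mm.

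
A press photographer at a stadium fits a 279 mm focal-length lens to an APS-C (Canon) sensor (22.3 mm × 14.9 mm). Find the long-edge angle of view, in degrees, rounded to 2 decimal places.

4.58°

Angle of view α = 2·arctan(w/2f) with w = 22.3 mm and f = 279 mm.
w/2f = 0.03996; arctan(0.03996) ≈ 2.2886°, so α ≈ 4.5771°.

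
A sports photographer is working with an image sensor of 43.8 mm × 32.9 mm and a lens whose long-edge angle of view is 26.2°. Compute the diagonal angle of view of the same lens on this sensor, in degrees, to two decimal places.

From the long-edge AOV: f = 43.8 / (2·tan(13.1°)) = 43.8 / 0.46541 ≈ 94.1096 mm.
Sensor diagonal = √(43.8² + 32.9²) = √3000.8500 ≈ 54.7800 mm.
Diagonal AOV = 2·arctan(54.7800 / (2 × 94.1096)) = 2·arctan(0.29104) ≈ 32.4546°.

32.45°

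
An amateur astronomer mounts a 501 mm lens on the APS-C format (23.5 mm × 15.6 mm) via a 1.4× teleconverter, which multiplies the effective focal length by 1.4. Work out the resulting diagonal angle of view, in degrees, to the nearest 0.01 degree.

Effective focal length f = 501 × 1.4 = 701.4 mm.
Sensor diagonal = √(23.5² + 15.6²) = √795.6100 ≈ 28.2066 mm.
α = 2·arctan(28.207 / (2 × 701.4)) = 2·arctan(0.02011) ≈ 2.3038°.

2.30°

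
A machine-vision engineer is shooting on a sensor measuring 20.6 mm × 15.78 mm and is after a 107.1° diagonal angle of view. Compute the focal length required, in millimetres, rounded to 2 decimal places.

Sensor diagonal = √(20.6² + 15.78²) = √673.3684 ≈ 25.9493 mm.
From α = 2·arctan(d/2f) we get f = d / (2·tan(α/2)).
With d = 25.9493 mm and α/2 = 53.55°, tan(α/2) ≈ 1.35389, so f ≈ 25.9493 / 2.70778 ≈ 9.5832 mm.

9.58 mm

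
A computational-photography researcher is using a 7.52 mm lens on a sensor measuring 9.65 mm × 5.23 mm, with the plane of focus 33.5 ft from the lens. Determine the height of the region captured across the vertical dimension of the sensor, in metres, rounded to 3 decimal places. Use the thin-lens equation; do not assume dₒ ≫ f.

7.096 m

dₒ: 33.5 ft × 304.8 mm/ft = 10210.80 mm.
Similar triangles through the lens centre give W/dₒ = h/dᵢ; with 1/f = 1/dₒ + 1/dᵢ this gives W = h·(dₒ − f)/f.
W = 5.23 mm × (10210.8 − 7.52) / 7.52 = 5.23 × 1356.8191 ≈ 7096.164 mm = 7.09616 m.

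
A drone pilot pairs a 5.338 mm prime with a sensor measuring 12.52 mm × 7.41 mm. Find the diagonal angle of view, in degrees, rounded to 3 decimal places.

Sensor diagonal = √(12.52² + 7.41²) = √211.6585 ≈ 14.5485 mm.
Angle of view α = 2·arctan(d/2f) with d = 14.5485 mm and f = 5.338 mm.
d/2f = 1.36273; arctan(1.36273) ≈ 53.7280°, so α ≈ 107.4559°.

107.456°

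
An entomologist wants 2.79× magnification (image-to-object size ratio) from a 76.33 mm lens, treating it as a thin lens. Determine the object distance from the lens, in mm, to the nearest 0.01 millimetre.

103.69 mm

With m = dᵢ/dₒ and 1/f = 1/dₒ + 1/dᵢ, substituting dᵢ = m·dₒ gives 1/f = (1 + 1/m)/dₒ, hence dₒ = f·(1 + 1/m).
dₒ = 76.33 × (1 + 1/2.79) = 76.33 × 1.35842 ≈ 103.688 mm.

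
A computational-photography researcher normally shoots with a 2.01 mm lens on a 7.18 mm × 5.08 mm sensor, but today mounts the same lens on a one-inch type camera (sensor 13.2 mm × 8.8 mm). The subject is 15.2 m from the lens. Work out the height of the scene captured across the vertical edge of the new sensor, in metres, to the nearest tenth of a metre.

66.5 m

The focal length stays 2.01 mm; the relevant sensor dimension is now h = 8.8 mm. Object distance dₒ = 15.2 m = 15200 mm.
Thin-lens field height W = h·(dₒ − f)/f = 8.8 × (15200 − 2.01)/2.01 ≈ 66538.464 mm = 66.5385 m.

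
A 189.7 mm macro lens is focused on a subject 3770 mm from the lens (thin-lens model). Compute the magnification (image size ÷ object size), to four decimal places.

Thin lens: 1/f = 1/dₒ + 1/dᵢ → 1/dᵢ = 1/189.7 − 1/3770 = 0.0050062 mm⁻¹, so dᵢ ≈ 199.7511 mm.
Magnification m = dᵢ/dₒ = 199.7511/3770 ≈ 0.05298.

0.0530×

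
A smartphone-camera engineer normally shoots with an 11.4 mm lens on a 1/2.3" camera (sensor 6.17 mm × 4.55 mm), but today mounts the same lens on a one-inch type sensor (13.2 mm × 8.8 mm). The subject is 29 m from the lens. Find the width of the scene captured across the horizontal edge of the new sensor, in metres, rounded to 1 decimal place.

33.6 m

The focal length stays 11.4 mm; the relevant sensor dimension is now w = 13.2 mm. Object distance dₒ = 29 m = 29000 mm.
Thin-lens field width W = w·(dₒ − f)/f = 13.2 × (29000 − 11.4)/11.4 ≈ 33565.747 mm = 33.5657 m.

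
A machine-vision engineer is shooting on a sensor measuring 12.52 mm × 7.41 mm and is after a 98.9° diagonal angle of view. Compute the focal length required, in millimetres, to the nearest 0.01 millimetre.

Sensor diagonal = √(12.52² + 7.41²) = √211.6585 ≈ 14.5485 mm.
From α = 2·arctan(d/2f) we get f = d / (2·tan(α/2)).
With d = 14.5485 mm and α/2 = 49.45°, tan(α/2) ≈ 1.16878, so f ≈ 14.5485 / 2.33757 ≈ 6.2238 mm.

6.22 mm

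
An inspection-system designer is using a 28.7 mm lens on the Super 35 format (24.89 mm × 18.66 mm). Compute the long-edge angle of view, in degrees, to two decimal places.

Angle of view α = 2·arctan(w/2f) with w = 24.89 mm and f = 28.7 mm.
w/2f = 0.43362; arctan(0.43362) ≈ 23.4427°, so α ≈ 46.8854°.

46.89°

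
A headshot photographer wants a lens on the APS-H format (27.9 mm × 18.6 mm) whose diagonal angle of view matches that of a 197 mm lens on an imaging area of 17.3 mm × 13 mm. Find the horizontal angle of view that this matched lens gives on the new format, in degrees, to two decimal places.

Sensor diagonal = √(17.3² + 13²) = √468.2900 ≈ 21.6400 mm.
Sensor diagonal = √(27.9² + 18.6²) = √1124.3700 ≈ 33.5316 mm.
Equal diagonal AOV ⇒ f₂ = f₁ · 33.5316/21.6400 = 197 × 1.54952 ≈ 305.2554 mm.
Horizontal AOV on the new format = 2·arctan(27.9 / (2 × 305.2554)) = 2·arctan(0.04570) ≈ 5.2331°.

5.23°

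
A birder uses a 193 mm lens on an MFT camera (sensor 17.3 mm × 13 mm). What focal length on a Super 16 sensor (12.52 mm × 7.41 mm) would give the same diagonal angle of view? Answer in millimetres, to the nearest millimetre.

130 mm

Sensor diagonal = √(17.3² + 13²) = √468.2900 ≈ 21.6400 mm.
Sensor diagonal = √(12.52² + 7.41²) = √211.6585 ≈ 14.5485 mm.
Equal angle of view means equal diagonal/f ratio, so f₂ = f₁ · (diagonal₂/diagonal₁) = 193 × 14.5485/21.6400.
f₂ = 193 × 0.67230 ≈ 129.753 mm.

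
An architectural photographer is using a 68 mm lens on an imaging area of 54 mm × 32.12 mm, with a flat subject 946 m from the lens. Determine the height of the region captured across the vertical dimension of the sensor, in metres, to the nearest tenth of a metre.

446.8 m

dₒ: 946 m = 946000 mm.
Similar triangles through the lens centre give W/dₒ = h/dᵢ; with 1/f = 1/dₒ + 1/dᵢ this gives W = h·(dₒ − f)/f.
W = 32.12 mm × (946000 − 68) / 68 = 32.12 × 13910.7647 ≈ 446813.762 mm = 446.814 m.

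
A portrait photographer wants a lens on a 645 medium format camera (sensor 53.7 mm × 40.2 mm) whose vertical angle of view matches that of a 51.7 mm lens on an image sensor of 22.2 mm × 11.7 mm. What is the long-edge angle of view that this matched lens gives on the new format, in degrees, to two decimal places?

Equal vertical AOV ⇒ f₂ = f₁ · 40.2/11.7 = 51.7 × 3.43590 ≈ 177.6359 mm.
Long-edge AOV on the new format = 2·arctan(53.7 / (2 × 177.6359)) = 2·arctan(0.15115) ≈ 17.1906°.

17.19°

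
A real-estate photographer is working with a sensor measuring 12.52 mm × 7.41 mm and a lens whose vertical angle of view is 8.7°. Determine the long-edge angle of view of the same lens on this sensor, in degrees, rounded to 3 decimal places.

From the vertical AOV: f = 7.41 / (2·tan(4.35°)) = 7.41 / 0.15214 ≈ 48.7064 mm.
Long-edge AOV = 2·arctan(12.52 / (2 × 48.7064)) = 2·arctan(0.12853) ≈ 14.6476°.

14.648°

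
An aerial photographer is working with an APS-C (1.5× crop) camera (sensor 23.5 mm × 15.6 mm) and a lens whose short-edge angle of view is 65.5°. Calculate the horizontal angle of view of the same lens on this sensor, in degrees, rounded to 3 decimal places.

88.193°

From the short-edge AOV: f = 15.6 / (2·tan(32.75°)) = 15.6 / 1.28644 ≈ 12.1265 mm.
Horizontal AOV = 2·arctan(23.5 / (2 × 12.1265)) = 2·arctan(0.96896) ≈ 88.1934°.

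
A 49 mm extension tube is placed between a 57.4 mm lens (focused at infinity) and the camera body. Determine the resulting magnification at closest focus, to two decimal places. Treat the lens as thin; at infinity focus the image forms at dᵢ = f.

0.85×

The tube moves the image plane from f to f + e, so dᵢ = 57.4 + 49 = 106.4 mm. Focus is achieved when 1/f = 1/dₒ + 1/dᵢ, giving dₒ = 1/(1/f − 1/(f+e)).
Magnification m = dᵢ/dₒ = (f+e)·(1/f − 1/(f+e)) = e/f = 49/57.4 ≈ 0.8537.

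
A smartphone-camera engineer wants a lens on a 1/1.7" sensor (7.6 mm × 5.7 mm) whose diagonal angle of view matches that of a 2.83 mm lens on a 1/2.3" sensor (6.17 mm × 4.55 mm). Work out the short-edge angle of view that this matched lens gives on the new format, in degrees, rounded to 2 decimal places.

Sensor diagonal = √(6.17² + 4.55²) = √58.7714 ≈ 7.6663 mm.
Sensor diagonal = √(7.6² + 5.7²) = √90.2500 ≈ 9.5000 mm.
Equal diagonal AOV ⇒ f₂ = f₁ · 9.5000/7.6663 = 2.83 × 1.23920 ≈ 3.5069 mm.
Short-edge AOV on the new format = 2·arctan(5.7 / (2 × 3.5069)) = 2·arctan(0.81268) ≈ 78.1999°.

78.20°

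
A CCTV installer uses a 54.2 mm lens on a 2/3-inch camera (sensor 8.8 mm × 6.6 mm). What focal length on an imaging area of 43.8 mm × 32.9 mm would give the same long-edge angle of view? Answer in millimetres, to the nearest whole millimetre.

Equal angle of view means equal width/f ratio, so f₂ = f₁ · (width₂/width₁) = 54.2 × 43.8/8.8.
f₂ = 54.2 × 4.97727 ≈ 269.768 mm.

270 mm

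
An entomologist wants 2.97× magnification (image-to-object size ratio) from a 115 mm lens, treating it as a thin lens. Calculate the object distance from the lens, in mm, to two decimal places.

With m = dᵢ/dₒ and 1/f = 1/dₒ + 1/dᵢ, substituting dᵢ = m·dₒ gives 1/f = (1 + 1/m)/dₒ, hence dₒ = f·(1 + 1/m).
dₒ = 115 × (1 + 1/2.97) = 115 × 1.33670 ≈ 153.721 mm.

153.72 mm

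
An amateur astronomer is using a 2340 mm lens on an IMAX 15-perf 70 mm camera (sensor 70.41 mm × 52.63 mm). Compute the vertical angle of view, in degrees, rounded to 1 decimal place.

1.3°

Angle of view α = 2·arctan(h/2f) with h = 52.63 mm and f = 2340 mm.
h/2f = 0.01125; arctan(0.01125) ≈ 0.6443°, so α ≈ 1.2886°.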